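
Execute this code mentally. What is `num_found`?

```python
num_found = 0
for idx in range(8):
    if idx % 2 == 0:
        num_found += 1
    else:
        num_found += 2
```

Let's trace through this code step by step.

Initialize: num_found = 0
Entering loop: for idx in range(8):

After execution: num_found = 12
12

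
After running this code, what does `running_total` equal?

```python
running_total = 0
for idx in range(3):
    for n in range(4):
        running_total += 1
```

Let's trace through this code step by step.

Initialize: running_total = 0
Entering loop: for idx in range(3):

After execution: running_total = 12
12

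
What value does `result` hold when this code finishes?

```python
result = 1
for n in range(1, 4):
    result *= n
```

Let's trace through this code step by step.

Initialize: result = 1
Entering loop: for n in range(1, 4):

After execution: result = 6
6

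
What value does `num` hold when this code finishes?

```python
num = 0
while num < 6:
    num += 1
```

Let's trace through this code step by step.

Initialize: num = 0
Entering loop: while num < 6:

After execution: num = 6
6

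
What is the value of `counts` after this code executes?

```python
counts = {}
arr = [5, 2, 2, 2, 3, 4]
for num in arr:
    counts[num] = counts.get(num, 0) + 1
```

Let's trace through this code step by step.

Initialize: counts = {}
Initialize: arr = [5, 2, 2, 2, 3, 4]
Entering loop: for num in arr:

After execution: counts = {5: 1, 2: 3, 3: 1, 4: 1}
{5: 1, 2: 3, 3: 1, 4: 1}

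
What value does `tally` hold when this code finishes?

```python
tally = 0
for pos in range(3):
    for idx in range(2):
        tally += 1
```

Let's trace through this code step by step.

Initialize: tally = 0
Entering loop: for pos in range(3):

After execution: tally = 6
6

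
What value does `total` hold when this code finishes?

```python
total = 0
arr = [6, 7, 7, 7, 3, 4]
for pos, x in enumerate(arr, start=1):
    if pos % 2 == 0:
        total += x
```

Let's trace through this code step by step.

Initialize: total = 0
Initialize: arr = [6, 7, 7, 7, 3, 4]
Entering loop: for pos, x in enumerate(arr, start=1):

After execution: total = 18
18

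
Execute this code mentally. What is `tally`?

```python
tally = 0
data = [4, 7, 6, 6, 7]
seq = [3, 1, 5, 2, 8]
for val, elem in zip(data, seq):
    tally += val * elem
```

Let's trace through this code step by step.

Initialize: tally = 0
Initialize: data = [4, 7, 6, 6, 7]
Initialize: seq = [3, 1, 5, 2, 8]
Entering loop: for val, elem in zip(data, seq):

After execution: tally = 117
117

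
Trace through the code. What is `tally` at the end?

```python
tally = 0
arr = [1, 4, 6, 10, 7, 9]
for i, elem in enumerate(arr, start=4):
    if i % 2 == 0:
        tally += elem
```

Let's trace through this code step by step.

Initialize: tally = 0
Initialize: arr = [1, 4, 6, 10, 7, 9]
Entering loop: for i, elem in enumerate(arr, start=4):

After execution: tally = 14
14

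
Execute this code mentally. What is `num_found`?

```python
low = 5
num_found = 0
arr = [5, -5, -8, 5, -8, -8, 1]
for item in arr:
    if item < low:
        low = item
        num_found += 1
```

Let's trace through this code step by step.

Initialize: low = 5
Initialize: num_found = 0
Initialize: arr = [5, -5, -8, 5, -8, -8, 1]
Entering loop: for item in arr:

After execution: num_found = 2
2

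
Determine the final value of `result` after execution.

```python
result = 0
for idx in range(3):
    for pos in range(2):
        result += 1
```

Let's trace through this code step by step.

Initialize: result = 0
Entering loop: for idx in range(3):

After execution: result = 6
6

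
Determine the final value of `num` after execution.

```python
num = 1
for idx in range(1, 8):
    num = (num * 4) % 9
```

Let's trace through this code step by step.

Initialize: num = 1
Entering loop: for idx in range(1, 8):

After execution: num = 4
4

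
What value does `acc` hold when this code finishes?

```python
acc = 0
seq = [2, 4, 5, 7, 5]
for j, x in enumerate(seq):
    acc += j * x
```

Let's trace through this code step by step.

Initialize: acc = 0
Initialize: seq = [2, 4, 5, 7, 5]
Entering loop: for j, x in enumerate(seq):

After execution: acc = 55
55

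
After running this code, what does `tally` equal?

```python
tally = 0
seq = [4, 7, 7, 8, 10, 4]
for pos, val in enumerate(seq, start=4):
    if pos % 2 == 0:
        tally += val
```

Let's trace through this code step by step.

Initialize: tally = 0
Initialize: seq = [4, 7, 7, 8, 10, 4]
Entering loop: for pos, val in enumerate(seq, start=4):

After execution: tally = 21
21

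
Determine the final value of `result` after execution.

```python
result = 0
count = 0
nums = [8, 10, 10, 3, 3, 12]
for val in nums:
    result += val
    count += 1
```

Let's trace through this code step by step.

Initialize: result = 0
Initialize: count = 0
Initialize: nums = [8, 10, 10, 3, 3, 12]
Entering loop: for val in nums:

After execution: result = 46
46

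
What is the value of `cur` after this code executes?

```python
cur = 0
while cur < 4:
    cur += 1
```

Let's trace through this code step by step.

Initialize: cur = 0
Entering loop: while cur < 4:

After execution: cur = 4
4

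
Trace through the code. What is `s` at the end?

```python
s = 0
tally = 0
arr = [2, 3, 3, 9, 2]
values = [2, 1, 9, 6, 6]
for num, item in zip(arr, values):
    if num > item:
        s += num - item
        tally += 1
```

Let's trace through this code step by step.

Initialize: s = 0
Initialize: tally = 0
Initialize: arr = [2, 3, 3, 9, 2]
Initialize: values = [2, 1, 9, 6, 6]
Entering loop: for num, item in zip(arr, values):

After execution: s = 5
5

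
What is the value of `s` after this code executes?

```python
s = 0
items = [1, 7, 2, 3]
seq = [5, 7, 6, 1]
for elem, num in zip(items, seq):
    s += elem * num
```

Let's trace through this code step by step.

Initialize: s = 0
Initialize: items = [1, 7, 2, 3]
Initialize: seq = [5, 7, 6, 1]
Entering loop: for elem, num in zip(items, seq):

After execution: s = 69
69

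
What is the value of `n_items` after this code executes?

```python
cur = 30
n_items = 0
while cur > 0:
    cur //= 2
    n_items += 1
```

Let's trace through this code step by step.

Initialize: cur = 30
Initialize: n_items = 0
Entering loop: while cur > 0:

After execution: n_items = 5
5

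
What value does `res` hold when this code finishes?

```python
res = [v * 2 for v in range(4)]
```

Let's trace through this code step by step.

Initialize: res = [v * 2 for v in range(4)]

After execution: res = [0, 2, 4, 6]
[0, 2, 4, 6]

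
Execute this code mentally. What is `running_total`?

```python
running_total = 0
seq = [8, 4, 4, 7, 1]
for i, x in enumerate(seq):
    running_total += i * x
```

Let's trace through this code step by step.

Initialize: running_total = 0
Initialize: seq = [8, 4, 4, 7, 1]
Entering loop: for i, x in enumerate(seq):

After execution: running_total = 37
37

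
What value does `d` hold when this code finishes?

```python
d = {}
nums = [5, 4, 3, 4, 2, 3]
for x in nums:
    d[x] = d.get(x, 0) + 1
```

Let's trace through this code step by step.

Initialize: d = {}
Initialize: nums = [5, 4, 3, 4, 2, 3]
Entering loop: for x in nums:

After execution: d = {5: 1, 4: 2, 3: 2, 2: 1}
{5: 1, 4: 2, 3: 2, 2: 1}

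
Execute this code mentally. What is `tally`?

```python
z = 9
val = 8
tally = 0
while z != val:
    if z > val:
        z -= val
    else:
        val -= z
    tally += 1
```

Let's trace through this code step by step.

Initialize: z = 9
Initialize: val = 8
Initialize: tally = 0
Entering loop: while z != val:

After execution: tally = 8
8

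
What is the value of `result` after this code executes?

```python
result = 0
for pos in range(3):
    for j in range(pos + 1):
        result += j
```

Let's trace through this code step by step.

Initialize: result = 0
Entering loop: for pos in range(3):

After execution: result = 4
4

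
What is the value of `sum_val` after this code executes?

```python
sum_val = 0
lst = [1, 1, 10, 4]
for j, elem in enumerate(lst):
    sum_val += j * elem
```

Let's trace through this code step by step.

Initialize: sum_val = 0
Initialize: lst = [1, 1, 10, 4]
Entering loop: for j, elem in enumerate(lst):

After execution: sum_val = 33
33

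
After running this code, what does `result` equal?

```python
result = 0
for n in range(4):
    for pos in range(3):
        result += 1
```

Let's trace through this code step by step.

Initialize: result = 0
Entering loop: for n in range(4):

After execution: result = 12
12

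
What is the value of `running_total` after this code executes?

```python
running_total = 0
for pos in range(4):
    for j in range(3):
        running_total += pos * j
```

Let's trace through this code step by step.

Initialize: running_total = 0
Entering loop: for pos in range(4):

After execution: running_total = 18
18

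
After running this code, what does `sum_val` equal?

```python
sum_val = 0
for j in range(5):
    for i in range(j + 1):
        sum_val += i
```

Let's trace through this code step by step.

Initialize: sum_val = 0
Entering loop: for j in range(5):

After execution: sum_val = 20
20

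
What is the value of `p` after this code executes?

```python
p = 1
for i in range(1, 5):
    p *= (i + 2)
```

Let's trace through this code step by step.

Initialize: p = 1
Entering loop: for i in range(1, 5):

After execution: p = 360
360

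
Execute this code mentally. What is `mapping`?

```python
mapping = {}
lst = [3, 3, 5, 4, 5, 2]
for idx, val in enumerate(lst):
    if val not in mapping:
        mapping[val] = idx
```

Let's trace through this code step by step.

Initialize: mapping = {}
Initialize: lst = [3, 3, 5, 4, 5, 2]
Entering loop: for idx, val in enumerate(lst):

After execution: mapping = {3: 0, 5: 2, 4: 3, 2: 5}
{3: 0, 5: 2, 4: 3, 2: 5}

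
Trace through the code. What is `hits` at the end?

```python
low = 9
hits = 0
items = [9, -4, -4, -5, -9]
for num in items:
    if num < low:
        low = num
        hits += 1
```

Let's trace through this code step by step.

Initialize: low = 9
Initialize: hits = 0
Initialize: items = [9, -4, -4, -5, -9]
Entering loop: for num in items:

After execution: hits = 3
3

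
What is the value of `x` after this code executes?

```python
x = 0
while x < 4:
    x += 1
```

Let's trace through this code step by step.

Initialize: x = 0
Entering loop: while x < 4:

After execution: x = 4
4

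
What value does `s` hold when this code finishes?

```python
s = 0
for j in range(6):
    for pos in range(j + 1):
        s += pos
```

Let's trace through this code step by step.

Initialize: s = 0
Entering loop: for j in range(6):

After execution: s = 35
35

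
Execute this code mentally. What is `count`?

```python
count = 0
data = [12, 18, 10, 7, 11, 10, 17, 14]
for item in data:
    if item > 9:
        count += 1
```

Let's trace through this code step by step.

Initialize: count = 0
Initialize: data = [12, 18, 10, 7, 11, 10, 17, 14]
Entering loop: for item in data:

After execution: count = 7
7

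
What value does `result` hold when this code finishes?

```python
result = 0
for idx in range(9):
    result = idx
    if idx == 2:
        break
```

Let's trace through this code step by step.

Initialize: result = 0
Entering loop: for idx in range(9):

After execution: result = 2
2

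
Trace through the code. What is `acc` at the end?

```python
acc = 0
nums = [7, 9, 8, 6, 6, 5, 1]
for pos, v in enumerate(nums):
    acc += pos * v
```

Let's trace through this code step by step.

Initialize: acc = 0
Initialize: nums = [7, 9, 8, 6, 6, 5, 1]
Entering loop: for pos, v in enumerate(nums):

After execution: acc = 98
98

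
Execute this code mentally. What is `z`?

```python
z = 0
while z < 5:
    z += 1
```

Let's trace through this code step by step.

Initialize: z = 0
Entering loop: while z < 5:

After execution: z = 5
5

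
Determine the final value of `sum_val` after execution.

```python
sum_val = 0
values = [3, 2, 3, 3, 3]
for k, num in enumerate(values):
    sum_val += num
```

Let's trace through this code step by step.

Initialize: sum_val = 0
Initialize: values = [3, 2, 3, 3, 3]
Entering loop: for k, num in enumerate(values):

After execution: sum_val = 14
14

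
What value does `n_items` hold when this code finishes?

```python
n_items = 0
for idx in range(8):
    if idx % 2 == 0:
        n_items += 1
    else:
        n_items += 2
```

Let's trace through this code step by step.

Initialize: n_items = 0
Entering loop: for idx in range(8):

After execution: n_items = 12
12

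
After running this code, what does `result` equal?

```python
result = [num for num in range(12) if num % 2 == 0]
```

Let's trace through this code step by step.

Initialize: result = [num for num in range(12) if num % 2 == 0]

After execution: result = [0, 2, 4, 6, 8, 10]
[0, 2, 4, 6, 8, 10]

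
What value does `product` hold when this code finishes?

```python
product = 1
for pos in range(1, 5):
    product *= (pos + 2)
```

Let's trace through this code step by step.

Initialize: product = 1
Entering loop: for pos in range(1, 5):

After execution: product = 360
360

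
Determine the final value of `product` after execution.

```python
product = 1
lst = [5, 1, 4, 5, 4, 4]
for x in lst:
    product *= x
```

Let's trace through this code step by step.

Initialize: product = 1
Initialize: lst = [5, 1, 4, 5, 4, 4]
Entering loop: for x in lst:

After execution: product = 1600
1600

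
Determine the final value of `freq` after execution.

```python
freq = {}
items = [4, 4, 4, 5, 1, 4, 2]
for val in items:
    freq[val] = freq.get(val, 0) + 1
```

Let's trace through this code step by step.

Initialize: freq = {}
Initialize: items = [4, 4, 4, 5, 1, 4, 2]
Entering loop: for val in items:

After execution: freq = {4: 4, 5: 1, 1: 1, 2: 1}
{4: 4, 5: 1, 1: 1, 2: 1}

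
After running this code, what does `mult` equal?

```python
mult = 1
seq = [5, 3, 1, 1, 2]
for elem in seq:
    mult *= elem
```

Let's trace through this code step by step.

Initialize: mult = 1
Initialize: seq = [5, 3, 1, 1, 2]
Entering loop: for elem in seq:

After execution: mult = 30
30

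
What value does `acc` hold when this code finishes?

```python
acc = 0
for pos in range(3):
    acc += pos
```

Let's trace through this code step by step.

Initialize: acc = 0
Entering loop: for pos in range(3):

After execution: acc = 3
3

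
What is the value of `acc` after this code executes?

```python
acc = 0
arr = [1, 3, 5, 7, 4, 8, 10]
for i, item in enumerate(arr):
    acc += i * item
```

Let's trace through this code step by step.

Initialize: acc = 0
Initialize: arr = [1, 3, 5, 7, 4, 8, 10]
Entering loop: for i, item in enumerate(arr):

After execution: acc = 150
150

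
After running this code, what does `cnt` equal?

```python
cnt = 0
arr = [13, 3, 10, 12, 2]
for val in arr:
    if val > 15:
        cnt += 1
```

Let's trace through this code step by step.

Initialize: cnt = 0
Initialize: arr = [13, 3, 10, 12, 2]
Entering loop: for val in arr:

After execution: cnt = 0
0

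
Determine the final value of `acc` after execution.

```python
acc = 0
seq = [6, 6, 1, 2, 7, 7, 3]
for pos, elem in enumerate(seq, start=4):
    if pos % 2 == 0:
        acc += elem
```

Let's trace through this code step by step.

Initialize: acc = 0
Initialize: seq = [6, 6, 1, 2, 7, 7, 3]
Entering loop: for pos, elem in enumerate(seq, start=4):

After execution: acc = 17
17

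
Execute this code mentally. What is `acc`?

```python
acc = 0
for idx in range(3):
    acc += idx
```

Let's trace through this code step by step.

Initialize: acc = 0
Entering loop: for idx in range(3):

After execution: acc = 3
3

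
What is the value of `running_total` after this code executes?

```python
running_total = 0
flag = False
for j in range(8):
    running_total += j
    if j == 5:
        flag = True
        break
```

Let's trace through this code step by step.

Initialize: running_total = 0
Initialize: flag = False
Entering loop: for j in range(8):

After execution: running_total = 15
15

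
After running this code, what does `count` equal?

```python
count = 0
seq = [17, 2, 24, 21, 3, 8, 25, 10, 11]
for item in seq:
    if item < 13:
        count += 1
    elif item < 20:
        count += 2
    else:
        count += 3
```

Let's trace through this code step by step.

Initialize: count = 0
Initialize: seq = [17, 2, 24, 21, 3, 8, 25, 10, 11]
Entering loop: for item in seq:

After execution: count = 16
16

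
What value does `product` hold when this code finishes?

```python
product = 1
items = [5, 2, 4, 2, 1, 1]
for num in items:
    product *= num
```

Let's trace through this code step by step.

Initialize: product = 1
Initialize: items = [5, 2, 4, 2, 1, 1]
Entering loop: for num in items:

After execution: product = 80
80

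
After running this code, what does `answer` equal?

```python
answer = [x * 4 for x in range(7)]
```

Let's trace through this code step by step.

Initialize: answer = [x * 4 for x in range(7)]

After execution: answer = [0, 4, 8, 12, 16, 20, 24]
[0, 4, 8, 12, 16, 20, 24]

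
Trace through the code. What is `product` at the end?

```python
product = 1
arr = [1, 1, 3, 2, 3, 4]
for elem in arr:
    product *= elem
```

Let's trace through this code step by step.

Initialize: product = 1
Initialize: arr = [1, 1, 3, 2, 3, 4]
Entering loop: for elem in arr:

After execution: product = 72
72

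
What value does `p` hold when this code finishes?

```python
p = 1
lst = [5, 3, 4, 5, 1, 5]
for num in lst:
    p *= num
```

Let's trace through this code step by step.

Initialize: p = 1
Initialize: lst = [5, 3, 4, 5, 1, 5]
Entering loop: for num in lst:

After execution: p = 1500
1500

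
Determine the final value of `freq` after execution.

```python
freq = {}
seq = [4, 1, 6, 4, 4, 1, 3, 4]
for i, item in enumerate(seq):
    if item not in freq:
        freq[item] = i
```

Let's trace through this code step by step.

Initialize: freq = {}
Initialize: seq = [4, 1, 6, 4, 4, 1, 3, 4]
Entering loop: for i, item in enumerate(seq):

After execution: freq = {4: 0, 1: 1, 6: 2, 3: 6}
{4: 0, 1: 1, 6: 2, 3: 6}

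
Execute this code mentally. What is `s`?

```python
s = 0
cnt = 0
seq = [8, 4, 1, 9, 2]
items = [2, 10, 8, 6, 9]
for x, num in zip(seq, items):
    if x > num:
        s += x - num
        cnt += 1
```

Let's trace through this code step by step.

Initialize: s = 0
Initialize: cnt = 0
Initialize: seq = [8, 4, 1, 9, 2]
Initialize: items = [2, 10, 8, 6, 9]
Entering loop: for x, num in zip(seq, items):

After execution: s = 9
9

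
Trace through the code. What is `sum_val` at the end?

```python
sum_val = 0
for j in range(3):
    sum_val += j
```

Let's trace through this code step by step.

Initialize: sum_val = 0
Entering loop: for j in range(3):

After execution: sum_val = 3
3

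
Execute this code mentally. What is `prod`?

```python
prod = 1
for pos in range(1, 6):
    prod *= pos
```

Let's trace through this code step by step.

Initialize: prod = 1
Entering loop: for pos in range(1, 6):

After execution: prod = 120
120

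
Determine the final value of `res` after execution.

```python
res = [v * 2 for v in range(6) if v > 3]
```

Let's trace through this code step by step.

Initialize: res = [v * 2 for v in range(6) if v > 3]

After execution: res = [8, 10]
[8, 10]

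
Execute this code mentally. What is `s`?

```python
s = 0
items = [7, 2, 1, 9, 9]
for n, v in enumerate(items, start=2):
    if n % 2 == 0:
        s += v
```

Let's trace through this code step by step.

Initialize: s = 0
Initialize: items = [7, 2, 1, 9, 9]
Entering loop: for n, v in enumerate(items, start=2):

After execution: s = 17
17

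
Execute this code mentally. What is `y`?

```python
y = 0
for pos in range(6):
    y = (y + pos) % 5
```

Let's trace through this code step by step.

Initialize: y = 0
Entering loop: for pos in range(6):

After execution: y = 0
0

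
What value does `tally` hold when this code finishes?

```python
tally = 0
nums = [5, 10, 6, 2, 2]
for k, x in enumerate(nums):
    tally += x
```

Let's trace through this code step by step.

Initialize: tally = 0
Initialize: nums = [5, 10, 6, 2, 2]
Entering loop: for k, x in enumerate(nums):

After execution: tally = 25
25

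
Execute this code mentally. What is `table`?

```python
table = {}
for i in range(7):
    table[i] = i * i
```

Let's trace through this code step by step.

Initialize: table = {}
Entering loop: for i in range(7):

After execution: table = {0: 0, 1: 1, 2: 4, 3: 9, 4: 16, 5: 25, 6: 36}
{0: 0, 1: 1, 2: 4, 3: 9, 4: 16, 5: 25, 6: 36}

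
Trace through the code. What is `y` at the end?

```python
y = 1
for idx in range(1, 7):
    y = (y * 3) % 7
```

Let's trace through this code step by step.

Initialize: y = 1
Entering loop: for idx in range(1, 7):

After execution: y = 1
1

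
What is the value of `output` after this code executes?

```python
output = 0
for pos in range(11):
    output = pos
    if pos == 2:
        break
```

Let's trace through this code step by step.

Initialize: output = 0
Entering loop: for pos in range(11):

After execution: output = 2
2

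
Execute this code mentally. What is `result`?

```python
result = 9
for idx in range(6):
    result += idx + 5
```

Let's trace through this code step by step.

Initialize: result = 9
Entering loop: for idx in range(6):

After execution: result = 54
54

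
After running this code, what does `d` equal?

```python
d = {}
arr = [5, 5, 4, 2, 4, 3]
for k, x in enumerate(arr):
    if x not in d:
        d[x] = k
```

Let's trace through this code step by step.

Initialize: d = {}
Initialize: arr = [5, 5, 4, 2, 4, 3]
Entering loop: for k, x in enumerate(arr):

After execution: d = {5: 0, 4: 2, 2: 3, 3: 5}
{5: 0, 4: 2, 2: 3, 3: 5}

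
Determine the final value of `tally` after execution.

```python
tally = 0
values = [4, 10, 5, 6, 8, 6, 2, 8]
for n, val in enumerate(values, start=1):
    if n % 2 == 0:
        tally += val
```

Let's trace through this code step by step.

Initialize: tally = 0
Initialize: values = [4, 10, 5, 6, 8, 6, 2, 8]
Entering loop: for n, val in enumerate(values, start=1):

After execution: tally = 30
30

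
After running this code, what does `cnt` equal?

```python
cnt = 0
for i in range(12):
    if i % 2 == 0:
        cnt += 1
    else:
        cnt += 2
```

Let's trace through this code step by step.

Initialize: cnt = 0
Entering loop: for i in range(12):

After execution: cnt = 18
18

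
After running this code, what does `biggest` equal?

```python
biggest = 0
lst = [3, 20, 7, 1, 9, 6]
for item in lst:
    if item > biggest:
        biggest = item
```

Let's trace through this code step by step.

Initialize: biggest = 0
Initialize: lst = [3, 20, 7, 1, 9, 6]
Entering loop: for item in lst:

After execution: biggest = 20
20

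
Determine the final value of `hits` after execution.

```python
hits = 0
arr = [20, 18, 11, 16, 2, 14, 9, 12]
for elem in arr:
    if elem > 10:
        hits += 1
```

Let's trace through this code step by step.

Initialize: hits = 0
Initialize: arr = [20, 18, 11, 16, 2, 14, 9, 12]
Entering loop: for elem in arr:

After execution: hits = 6
6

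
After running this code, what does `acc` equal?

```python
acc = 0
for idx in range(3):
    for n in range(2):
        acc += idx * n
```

Let's trace through this code step by step.

Initialize: acc = 0
Entering loop: for idx in range(3):

After execution: acc = 3
3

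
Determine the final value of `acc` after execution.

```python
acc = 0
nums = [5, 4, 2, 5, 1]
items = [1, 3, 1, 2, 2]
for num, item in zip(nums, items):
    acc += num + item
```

Let's trace through this code step by step.

Initialize: acc = 0
Initialize: nums = [5, 4, 2, 5, 1]
Initialize: items = [1, 3, 1, 2, 2]
Entering loop: for num, item in zip(nums, items):

After execution: acc = 26
26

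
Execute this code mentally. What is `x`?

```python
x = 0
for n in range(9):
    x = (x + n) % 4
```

Let's trace through this code step by step.

Initialize: x = 0
Entering loop: for n in range(9):

After execution: x = 0
0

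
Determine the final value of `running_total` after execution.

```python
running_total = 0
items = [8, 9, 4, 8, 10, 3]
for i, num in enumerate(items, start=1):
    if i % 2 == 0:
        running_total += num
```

Let's trace through this code step by step.

Initialize: running_total = 0
Initialize: items = [8, 9, 4, 8, 10, 3]
Entering loop: for i, num in enumerate(items, start=1):

After execution: running_total = 20
20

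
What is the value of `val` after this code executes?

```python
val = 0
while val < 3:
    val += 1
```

Let's trace through this code step by step.

Initialize: val = 0
Entering loop: while val < 3:

After execution: val = 3
3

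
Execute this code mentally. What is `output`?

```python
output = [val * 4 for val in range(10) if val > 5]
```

Let's trace through this code step by step.

Initialize: output = [val * 4 for val in range(10) if val > 5]

After execution: output = [24, 28, 32, 36]
[24, 28, 32, 36]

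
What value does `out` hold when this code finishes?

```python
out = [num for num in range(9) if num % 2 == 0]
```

Let's trace through this code step by step.

Initialize: out = [num for num in range(9) if num % 2 == 0]

After execution: out = [0, 2, 4, 6, 8]
[0, 2, 4, 6, 8]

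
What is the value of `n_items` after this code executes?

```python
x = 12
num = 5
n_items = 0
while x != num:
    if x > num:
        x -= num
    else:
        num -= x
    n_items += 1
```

Let's trace through this code step by step.

Initialize: x = 12
Initialize: num = 5
Initialize: n_items = 0
Entering loop: while x != num:

After execution: n_items = 5
5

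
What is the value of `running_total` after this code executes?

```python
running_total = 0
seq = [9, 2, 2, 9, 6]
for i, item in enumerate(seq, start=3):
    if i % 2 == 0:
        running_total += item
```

Let's trace through this code step by step.

Initialize: running_total = 0
Initialize: seq = [9, 2, 2, 9, 6]
Entering loop: for i, item in enumerate(seq, start=3):

After execution: running_total = 11
11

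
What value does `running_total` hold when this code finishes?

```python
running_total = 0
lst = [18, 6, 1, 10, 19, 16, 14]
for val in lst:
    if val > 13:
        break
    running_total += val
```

Let's trace through this code step by step.

Initialize: running_total = 0
Initialize: lst = [18, 6, 1, 10, 19, 16, 14]
Entering loop: for val in lst:

After execution: running_total = 0
0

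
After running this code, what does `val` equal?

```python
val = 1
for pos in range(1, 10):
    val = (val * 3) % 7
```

Let's trace through this code step by step.

Initialize: val = 1
Entering loop: for pos in range(1, 10):

After execution: val = 6
6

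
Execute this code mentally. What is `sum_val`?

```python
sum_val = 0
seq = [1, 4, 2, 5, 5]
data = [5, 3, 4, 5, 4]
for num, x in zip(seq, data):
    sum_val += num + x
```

Let's trace through this code step by step.

Initialize: sum_val = 0
Initialize: seq = [1, 4, 2, 5, 5]
Initialize: data = [5, 3, 4, 5, 4]
Entering loop: for num, x in zip(seq, data):

After execution: sum_val = 38
38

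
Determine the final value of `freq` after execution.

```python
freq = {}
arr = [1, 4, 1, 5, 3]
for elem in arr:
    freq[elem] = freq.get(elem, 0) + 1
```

Let's trace through this code step by step.

Initialize: freq = {}
Initialize: arr = [1, 4, 1, 5, 3]
Entering loop: for elem in arr:

After execution: freq = {1: 2, 4: 1, 5: 1, 3: 1}
{1: 2, 4: 1, 5: 1, 3: 1}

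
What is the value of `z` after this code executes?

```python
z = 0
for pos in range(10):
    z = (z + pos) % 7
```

Let's trace through this code step by step.

Initialize: z = 0
Entering loop: for pos in range(10):

After execution: z = 3
3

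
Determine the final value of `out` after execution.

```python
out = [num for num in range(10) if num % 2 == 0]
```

Let's trace through this code step by step.

Initialize: out = [num for num in range(10) if num % 2 == 0]

After execution: out = [0, 2, 4, 6, 8]
[0, 2, 4, 6, 8]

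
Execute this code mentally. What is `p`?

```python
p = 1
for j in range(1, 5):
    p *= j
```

Let's trace through this code step by step.

Initialize: p = 1
Entering loop: for j in range(1, 5):

After execution: p = 24
24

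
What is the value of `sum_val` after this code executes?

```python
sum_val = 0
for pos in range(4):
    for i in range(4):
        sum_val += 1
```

Let's trace through this code step by step.

Initialize: sum_val = 0
Entering loop: for pos in range(4):

After execution: sum_val = 16
16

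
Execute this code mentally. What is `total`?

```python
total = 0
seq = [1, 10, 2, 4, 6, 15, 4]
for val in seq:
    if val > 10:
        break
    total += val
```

Let's trace through this code step by step.

Initialize: total = 0
Initialize: seq = [1, 10, 2, 4, 6, 15, 4]
Entering loop: for val in seq:

After execution: total = 23
23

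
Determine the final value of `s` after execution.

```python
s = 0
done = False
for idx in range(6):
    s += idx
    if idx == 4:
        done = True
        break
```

Let's trace through this code step by step.

Initialize: s = 0
Initialize: done = False
Entering loop: for idx in range(6):

After execution: s = 10
10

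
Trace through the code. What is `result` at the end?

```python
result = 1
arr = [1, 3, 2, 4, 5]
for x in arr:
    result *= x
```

Let's trace through this code step by step.

Initialize: result = 1
Initialize: arr = [1, 3, 2, 4, 5]
Entering loop: for x in arr:

After execution: result = 120
120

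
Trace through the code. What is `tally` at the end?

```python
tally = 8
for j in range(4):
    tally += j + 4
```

Let's trace through this code step by step.

Initialize: tally = 8
Entering loop: for j in range(4):

After execution: tally = 30
30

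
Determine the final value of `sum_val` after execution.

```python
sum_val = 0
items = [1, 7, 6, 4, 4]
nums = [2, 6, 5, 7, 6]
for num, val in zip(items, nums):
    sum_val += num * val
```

Let's trace through this code step by step.

Initialize: sum_val = 0
Initialize: items = [1, 7, 6, 4, 4]
Initialize: nums = [2, 6, 5, 7, 6]
Entering loop: for num, val in zip(items, nums):

After execution: sum_val = 126
126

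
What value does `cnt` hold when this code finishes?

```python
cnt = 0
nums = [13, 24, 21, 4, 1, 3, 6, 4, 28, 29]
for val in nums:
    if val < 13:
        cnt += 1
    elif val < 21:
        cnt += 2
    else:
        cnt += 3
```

Let's trace through this code step by step.

Initialize: cnt = 0
Initialize: nums = [13, 24, 21, 4, 1, 3, 6, 4, 28, 29]
Entering loop: for val in nums:

After execution: cnt = 19
19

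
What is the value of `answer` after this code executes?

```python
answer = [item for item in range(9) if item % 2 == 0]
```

Let's trace through this code step by step.

Initialize: answer = [item for item in range(9) if item % 2 == 0]

After execution: answer = [0, 2, 4, 6, 8]
[0, 2, 4, 6, 8]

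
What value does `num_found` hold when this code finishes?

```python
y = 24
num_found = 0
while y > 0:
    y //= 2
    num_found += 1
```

Let's trace through this code step by step.

Initialize: y = 24
Initialize: num_found = 0
Entering loop: while y > 0:

After execution: num_found = 5
5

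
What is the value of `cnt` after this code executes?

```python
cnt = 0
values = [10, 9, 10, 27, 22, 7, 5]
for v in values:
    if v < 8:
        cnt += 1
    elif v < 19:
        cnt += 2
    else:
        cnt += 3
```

Let's trace through this code step by step.

Initialize: cnt = 0
Initialize: values = [10, 9, 10, 27, 22, 7, 5]
Entering loop: for v in values:

After execution: cnt = 14
14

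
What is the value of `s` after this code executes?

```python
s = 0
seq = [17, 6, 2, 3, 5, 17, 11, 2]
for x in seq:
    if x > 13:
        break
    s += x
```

Let's trace through this code step by step.

Initialize: s = 0
Initialize: seq = [17, 6, 2, 3, 5, 17, 11, 2]
Entering loop: for x in seq:

After execution: s = 0
0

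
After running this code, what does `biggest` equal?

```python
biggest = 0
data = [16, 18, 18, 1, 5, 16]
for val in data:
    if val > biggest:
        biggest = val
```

Let's trace through this code step by step.

Initialize: biggest = 0
Initialize: data = [16, 18, 18, 1, 5, 16]
Entering loop: for val in data:

After execution: biggest = 18
18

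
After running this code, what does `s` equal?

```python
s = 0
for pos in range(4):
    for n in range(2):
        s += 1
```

Let's trace through this code step by step.

Initialize: s = 0
Entering loop: for pos in range(4):

After execution: s = 8
8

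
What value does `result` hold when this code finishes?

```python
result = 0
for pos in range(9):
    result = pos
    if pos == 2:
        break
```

Let's trace through this code step by step.

Initialize: result = 0
Entering loop: for pos in range(9):

After execution: result = 2
2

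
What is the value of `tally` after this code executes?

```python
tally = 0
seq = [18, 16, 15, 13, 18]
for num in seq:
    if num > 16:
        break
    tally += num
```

Let's trace through this code step by step.

Initialize: tally = 0
Initialize: seq = [18, 16, 15, 13, 18]
Entering loop: for num in seq:

After execution: tally = 0
0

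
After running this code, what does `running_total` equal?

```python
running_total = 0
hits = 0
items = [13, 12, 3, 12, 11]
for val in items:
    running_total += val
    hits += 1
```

Let's trace through this code step by step.

Initialize: running_total = 0
Initialize: hits = 0
Initialize: items = [13, 12, 3, 12, 11]
Entering loop: for val in items:

After execution: running_total = 51
51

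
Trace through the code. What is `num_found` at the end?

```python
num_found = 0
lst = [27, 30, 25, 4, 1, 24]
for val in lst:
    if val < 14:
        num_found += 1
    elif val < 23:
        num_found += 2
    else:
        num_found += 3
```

Let's trace through this code step by step.

Initialize: num_found = 0
Initialize: lst = [27, 30, 25, 4, 1, 24]
Entering loop: for val in lst:

After execution: num_found = 14
14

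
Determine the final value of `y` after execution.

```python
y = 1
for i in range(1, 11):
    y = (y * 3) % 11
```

Let's trace through this code step by step.

Initialize: y = 1
Entering loop: for i in range(1, 11):

After execution: y = 1
1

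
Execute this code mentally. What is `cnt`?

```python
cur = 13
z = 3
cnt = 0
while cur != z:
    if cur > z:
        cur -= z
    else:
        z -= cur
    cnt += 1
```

Let's trace through this code step by step.

Initialize: cur = 13
Initialize: z = 3
Initialize: cnt = 0
Entering loop: while cur != z:

After execution: cnt = 6
6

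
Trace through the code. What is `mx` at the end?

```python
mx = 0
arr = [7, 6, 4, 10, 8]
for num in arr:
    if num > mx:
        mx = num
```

Let's trace through this code step by step.

Initialize: mx = 0
Initialize: arr = [7, 6, 4, 10, 8]
Entering loop: for num in arr:

After execution: mx = 10
10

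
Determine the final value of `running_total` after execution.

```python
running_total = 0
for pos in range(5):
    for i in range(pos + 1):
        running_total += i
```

Let's trace through this code step by step.

Initialize: running_total = 0
Entering loop: for pos in range(5):

After execution: running_total = 20
20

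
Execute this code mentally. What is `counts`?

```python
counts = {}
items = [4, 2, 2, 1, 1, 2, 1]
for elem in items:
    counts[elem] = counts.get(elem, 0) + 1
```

Let's trace through this code step by step.

Initialize: counts = {}
Initialize: items = [4, 2, 2, 1, 1, 2, 1]
Entering loop: for elem in items:

After execution: counts = {4: 1, 2: 3, 1: 3}
{4: 1, 2: 3, 1: 3}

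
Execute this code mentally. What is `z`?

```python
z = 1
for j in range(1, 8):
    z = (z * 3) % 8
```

Let's trace through this code step by step.

Initialize: z = 1
Entering loop: for j in range(1, 8):

After execution: z = 3
3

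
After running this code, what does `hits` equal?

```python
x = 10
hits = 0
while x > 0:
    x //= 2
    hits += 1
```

Let's trace through this code step by step.

Initialize: x = 10
Initialize: hits = 0
Entering loop: while x > 0:

After execution: hits = 4
4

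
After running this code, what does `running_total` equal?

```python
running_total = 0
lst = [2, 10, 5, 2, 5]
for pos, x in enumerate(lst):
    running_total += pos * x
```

Let's trace through this code step by step.

Initialize: running_total = 0
Initialize: lst = [2, 10, 5, 2, 5]
Entering loop: for pos, x in enumerate(lst):

After execution: running_total = 46
46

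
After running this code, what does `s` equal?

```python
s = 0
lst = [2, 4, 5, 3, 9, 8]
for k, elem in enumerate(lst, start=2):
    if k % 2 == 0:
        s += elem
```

Let's trace through this code step by step.

Initialize: s = 0
Initialize: lst = [2, 4, 5, 3, 9, 8]
Entering loop: for k, elem in enumerate(lst, start=2):

After execution: s = 16
16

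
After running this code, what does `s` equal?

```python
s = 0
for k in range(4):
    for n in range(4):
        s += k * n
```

Let's trace through this code step by step.

Initialize: s = 0
Entering loop: for k in range(4):

After execution: s = 36
36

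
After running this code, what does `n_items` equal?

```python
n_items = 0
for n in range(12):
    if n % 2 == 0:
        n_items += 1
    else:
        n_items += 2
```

Let's trace through this code step by step.

Initialize: n_items = 0
Entering loop: for n in range(12):

After execution: n_items = 18
18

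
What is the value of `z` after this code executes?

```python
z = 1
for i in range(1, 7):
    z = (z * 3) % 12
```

Let's trace through this code step by step.

Initialize: z = 1
Entering loop: for i in range(1, 7):

After execution: z = 9
9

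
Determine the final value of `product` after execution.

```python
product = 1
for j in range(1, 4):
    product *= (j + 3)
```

Let's trace through this code step by step.

Initialize: product = 1
Entering loop: for j in range(1, 4):

After execution: product = 120
120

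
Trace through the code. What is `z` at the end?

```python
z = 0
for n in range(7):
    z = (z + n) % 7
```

Let's trace through this code step by step.

Initialize: z = 0
Entering loop: for n in range(7):

After execution: z = 0
0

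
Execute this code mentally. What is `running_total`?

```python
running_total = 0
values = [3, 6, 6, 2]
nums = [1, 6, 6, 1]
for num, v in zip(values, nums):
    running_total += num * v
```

Let's trace through this code step by step.

Initialize: running_total = 0
Initialize: values = [3, 6, 6, 2]
Initialize: nums = [1, 6, 6, 1]
Entering loop: for num, v in zip(values, nums):

After execution: running_total = 77
77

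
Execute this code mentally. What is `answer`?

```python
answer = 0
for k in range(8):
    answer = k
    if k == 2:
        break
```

Let's trace through this code step by step.

Initialize: answer = 0
Entering loop: for k in range(8):

After execution: answer = 2
2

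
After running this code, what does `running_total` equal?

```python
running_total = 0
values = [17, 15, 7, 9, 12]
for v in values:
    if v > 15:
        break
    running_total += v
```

Let's trace through this code step by step.

Initialize: running_total = 0
Initialize: values = [17, 15, 7, 9, 12]
Entering loop: for v in values:

After execution: running_total = 0
0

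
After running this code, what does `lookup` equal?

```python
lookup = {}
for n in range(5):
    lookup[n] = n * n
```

Let's trace through this code step by step.

Initialize: lookup = {}
Entering loop: for n in range(5):

After execution: lookup = {0: 0, 1: 1, 2: 4, 3: 9, 4: 16}
{0: 0, 1: 1, 2: 4, 3: 9, 4: 16}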